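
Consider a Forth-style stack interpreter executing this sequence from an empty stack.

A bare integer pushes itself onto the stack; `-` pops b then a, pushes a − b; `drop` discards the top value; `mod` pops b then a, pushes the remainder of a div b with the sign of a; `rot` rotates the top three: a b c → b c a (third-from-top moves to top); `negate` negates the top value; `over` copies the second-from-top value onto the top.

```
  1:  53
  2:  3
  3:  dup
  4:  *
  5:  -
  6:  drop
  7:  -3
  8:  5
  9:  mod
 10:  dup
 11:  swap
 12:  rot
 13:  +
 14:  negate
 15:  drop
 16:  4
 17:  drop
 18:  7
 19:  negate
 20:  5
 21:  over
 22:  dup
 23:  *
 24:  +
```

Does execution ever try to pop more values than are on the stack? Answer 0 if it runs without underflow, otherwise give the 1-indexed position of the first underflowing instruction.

53   -> 53
3    -> 53 3
dup  -> 53 3 3
*    -> 53 9
-    -> 44
drop -> (empty)
-3   -> -3
5    -> -3 5
mod  -> -3
dup  -> -3 -3
swap -> -3 -3
rot  — needs 3 operands, stack has 2 → underflow

12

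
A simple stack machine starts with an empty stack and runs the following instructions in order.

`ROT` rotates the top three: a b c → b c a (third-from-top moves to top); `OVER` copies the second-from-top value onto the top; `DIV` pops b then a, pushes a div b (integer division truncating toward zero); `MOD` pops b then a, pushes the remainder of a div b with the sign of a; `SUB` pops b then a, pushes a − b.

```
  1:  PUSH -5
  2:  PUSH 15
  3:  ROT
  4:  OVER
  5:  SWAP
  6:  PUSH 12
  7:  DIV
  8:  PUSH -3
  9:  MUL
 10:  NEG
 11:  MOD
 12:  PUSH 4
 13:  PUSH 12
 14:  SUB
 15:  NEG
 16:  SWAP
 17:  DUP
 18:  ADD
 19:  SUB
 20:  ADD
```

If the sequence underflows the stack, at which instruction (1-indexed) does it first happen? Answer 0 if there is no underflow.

3

PUSH -5 -> [-5]
PUSH 15 -> [-5, 15]
ROT  — needs 3 operands, stack has 2 → underflow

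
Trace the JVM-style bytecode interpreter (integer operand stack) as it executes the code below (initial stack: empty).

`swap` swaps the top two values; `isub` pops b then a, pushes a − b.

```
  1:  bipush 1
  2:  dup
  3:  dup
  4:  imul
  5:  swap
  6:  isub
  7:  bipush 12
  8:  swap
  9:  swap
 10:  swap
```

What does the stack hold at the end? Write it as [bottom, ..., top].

[12, 0]

bipush 1   1
dup        1 1
dup        1 1 1
imul       1 1
swap       1 1
isub       0
bipush 12  0 12
swap       12 0
swap       0 12
swap       12 0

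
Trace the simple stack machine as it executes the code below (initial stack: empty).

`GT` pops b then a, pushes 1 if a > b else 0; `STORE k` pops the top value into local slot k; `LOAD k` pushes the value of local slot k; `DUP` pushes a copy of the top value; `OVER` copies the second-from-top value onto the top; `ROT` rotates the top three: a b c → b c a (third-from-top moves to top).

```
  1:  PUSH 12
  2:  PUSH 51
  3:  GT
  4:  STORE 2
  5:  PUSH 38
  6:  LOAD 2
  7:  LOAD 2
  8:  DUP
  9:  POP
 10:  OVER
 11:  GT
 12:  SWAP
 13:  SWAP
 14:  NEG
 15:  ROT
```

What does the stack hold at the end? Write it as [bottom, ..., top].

PUSH 12  [12]
PUSH 51  [12, 51]
GT       [0]
STORE 2  []
PUSH 38  [38]
LOAD 2   [38, 0]
LOAD 2   [38, 0, 0]
DUP      [38, 0, 0, 0]
POP      [38, 0, 0]
OVER     [38, 0, 0, 0]
GT       [38, 0, 0]
SWAP     [38, 0, 0]
SWAP     [38, 0, 0]
NEG      [38, 0, 0]
ROT      [0, 0, 38]

[0, 0, 38]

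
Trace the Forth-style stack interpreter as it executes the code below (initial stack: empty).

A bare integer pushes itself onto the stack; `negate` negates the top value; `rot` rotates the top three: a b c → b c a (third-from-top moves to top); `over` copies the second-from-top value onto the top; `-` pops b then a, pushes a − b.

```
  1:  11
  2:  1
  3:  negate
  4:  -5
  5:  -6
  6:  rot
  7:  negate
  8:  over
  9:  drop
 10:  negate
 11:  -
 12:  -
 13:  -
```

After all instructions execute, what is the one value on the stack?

11     → 11
1      → 11 1
negate → 11 -1
-5     → 11 -1 -5
-6     → 11 -1 -5 -6
rot    → 11 -5 -6 -1
negate → 11 -5 -6 1
over   → 11 -5 -6 1 -6
drop   → 11 -5 -6 1
negate → 11 -5 -6 -1
-      → 11 -5 -5
-      → 11 0
-      → 11

11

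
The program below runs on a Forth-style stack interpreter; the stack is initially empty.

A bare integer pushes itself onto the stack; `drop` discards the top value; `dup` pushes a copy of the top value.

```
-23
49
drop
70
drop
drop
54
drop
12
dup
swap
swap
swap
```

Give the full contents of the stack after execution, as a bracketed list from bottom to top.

-23  → [-23]
49   → [-23, 49]
drop → [-23]
70   → [-23, 70]
drop → [-23]
drop → []
54   → [54]
drop → []
12   → [12]
dup  → [12, 12]
swap → [12, 12]
swap → [12, 12]
swap → [12, 12]

[12, 12]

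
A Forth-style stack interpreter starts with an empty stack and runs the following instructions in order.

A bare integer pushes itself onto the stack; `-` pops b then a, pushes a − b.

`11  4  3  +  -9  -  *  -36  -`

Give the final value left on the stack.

11  : 11
4   : 11 4
3   : 11 4 3
+   : 11 7
-9  : 11 7 -9
-   : 11 16
*   : 176
-36 : 176 -36
-   : 212

212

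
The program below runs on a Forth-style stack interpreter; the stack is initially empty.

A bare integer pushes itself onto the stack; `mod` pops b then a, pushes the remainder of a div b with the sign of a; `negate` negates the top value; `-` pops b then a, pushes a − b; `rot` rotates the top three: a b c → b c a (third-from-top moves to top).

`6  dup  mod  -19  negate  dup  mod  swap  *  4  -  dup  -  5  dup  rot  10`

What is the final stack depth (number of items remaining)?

6       6
dup     6 6
mod     0
-19     0 -19
negate  0 19
dup     0 19 19
mod     0 0
swap    0 0
*       0
4       0 4
-       -4
dup     -4 -4
-       0
5       0 5
dup     0 5 5
rot     5 5 0
10      5 5 0 10

4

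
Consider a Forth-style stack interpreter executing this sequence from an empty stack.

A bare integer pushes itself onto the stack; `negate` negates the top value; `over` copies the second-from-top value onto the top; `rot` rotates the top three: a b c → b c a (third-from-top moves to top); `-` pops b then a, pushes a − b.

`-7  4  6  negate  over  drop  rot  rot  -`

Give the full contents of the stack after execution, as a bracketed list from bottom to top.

[-6, -11]

-7      [-7]
4       [-7, 4]
6       [-7, 4, 6]
negate  [-7, 4, -6]
over    [-7, 4, -6, 4]
drop    [-7, 4, -6]
rot     [4, -6, -7]
rot     [-6, -7, 4]
-       [-6, -11]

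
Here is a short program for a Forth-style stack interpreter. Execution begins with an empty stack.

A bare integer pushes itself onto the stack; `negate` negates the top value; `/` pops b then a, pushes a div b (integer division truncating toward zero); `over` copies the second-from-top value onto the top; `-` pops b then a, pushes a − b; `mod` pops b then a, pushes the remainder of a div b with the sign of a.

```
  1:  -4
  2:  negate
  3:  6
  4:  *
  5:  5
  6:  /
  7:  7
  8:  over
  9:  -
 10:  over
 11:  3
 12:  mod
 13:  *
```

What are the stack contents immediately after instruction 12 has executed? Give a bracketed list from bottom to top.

[4, 3, 1]

-4      -4
negate  4
6       4 6
*       24
5       24 5
/       4
7       4 7
over    4 7 4
-       4 3
over    4 3 4
3       4 3 4 3
mod     4 3 1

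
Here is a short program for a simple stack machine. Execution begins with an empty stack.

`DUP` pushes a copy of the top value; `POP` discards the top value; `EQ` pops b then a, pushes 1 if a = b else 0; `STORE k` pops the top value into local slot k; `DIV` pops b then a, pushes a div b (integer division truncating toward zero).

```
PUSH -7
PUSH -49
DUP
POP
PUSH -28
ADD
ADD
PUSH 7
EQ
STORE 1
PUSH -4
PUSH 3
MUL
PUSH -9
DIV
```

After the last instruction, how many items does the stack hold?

PUSH -7  -> -7
PUSH -49 -> -7 -49
DUP      -> -7 -49 -49
POP      -> -7 -49
PUSH -28 -> -7 -49 -28
ADD      -> -7 -77
ADD      -> -84
PUSH 7   -> -84 7
EQ       -> 0
STORE 1  -> (empty)
PUSH -4  -> -4
PUSH 3   -> -4 3
MUL      -> -12
PUSH -9  -> -12 -9
DIV      -> 1

1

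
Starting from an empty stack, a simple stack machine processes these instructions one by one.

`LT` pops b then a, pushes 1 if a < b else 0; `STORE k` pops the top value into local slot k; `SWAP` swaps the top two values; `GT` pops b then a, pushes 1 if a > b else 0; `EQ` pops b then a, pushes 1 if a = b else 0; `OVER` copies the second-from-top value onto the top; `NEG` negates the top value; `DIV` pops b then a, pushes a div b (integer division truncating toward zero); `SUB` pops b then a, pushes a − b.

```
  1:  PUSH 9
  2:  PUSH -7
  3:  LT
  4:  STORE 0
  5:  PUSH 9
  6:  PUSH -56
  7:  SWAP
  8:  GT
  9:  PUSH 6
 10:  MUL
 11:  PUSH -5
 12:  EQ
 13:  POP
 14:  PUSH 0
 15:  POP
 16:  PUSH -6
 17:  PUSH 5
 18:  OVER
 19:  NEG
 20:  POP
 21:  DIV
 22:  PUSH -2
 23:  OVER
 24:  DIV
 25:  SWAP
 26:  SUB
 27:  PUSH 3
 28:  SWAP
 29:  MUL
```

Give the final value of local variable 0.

0

PUSH 9   -> 9
PUSH -7  -> 9 -7
LT       -> 0
STORE 0  -> (empty)
PUSH 9   -> 9
PUSH -56 -> 9 -56
SWAP     -> -56 9
GT       -> 0
PUSH 6   -> 0 6
MUL      -> 0
PUSH -5  -> 0 -5
EQ       -> 0
POP      -> (empty)
PUSH 0   -> 0
POP      -> (empty)
PUSH -6  -> -6
PUSH 5   -> -6 5
OVER     -> -6 5 -6
NEG      -> -6 5 6
POP      -> -6 5
DIV      -> -1
PUSH -2  -> -1 -2
OVER     -> -1 -2 -1
DIV      -> -1 2
SWAP     -> 2 -1
SUB      -> 3
PUSH 3   -> 3 3
SWAP     -> 3 3
MUL      -> 9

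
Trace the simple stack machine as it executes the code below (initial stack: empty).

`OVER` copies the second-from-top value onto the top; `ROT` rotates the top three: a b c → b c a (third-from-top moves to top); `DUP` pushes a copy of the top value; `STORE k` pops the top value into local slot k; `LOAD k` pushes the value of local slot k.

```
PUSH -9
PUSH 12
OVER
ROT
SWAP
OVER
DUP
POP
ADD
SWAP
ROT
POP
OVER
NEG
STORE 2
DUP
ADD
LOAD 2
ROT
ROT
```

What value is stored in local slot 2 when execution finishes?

18

PUSH -9  -9
PUSH 12  -9 12
OVER     -9 12 -9
ROT      12 -9 -9
SWAP     12 -9 -9
OVER     12 -9 -9 -9
DUP      12 -9 -9 -9 -9
POP      12 -9 -9 -9
ADD      12 -9 -18
SWAP     12 -18 -9
ROT      -18 -9 12
POP      -18 -9
OVER     -18 -9 -18
NEG      -18 -9 18
STORE 2  -18 -9
DUP      -18 -9 -9
ADD      -18 -18
LOAD 2   -18 -18 18
ROT      -18 18 -18
ROT      18 -18 -18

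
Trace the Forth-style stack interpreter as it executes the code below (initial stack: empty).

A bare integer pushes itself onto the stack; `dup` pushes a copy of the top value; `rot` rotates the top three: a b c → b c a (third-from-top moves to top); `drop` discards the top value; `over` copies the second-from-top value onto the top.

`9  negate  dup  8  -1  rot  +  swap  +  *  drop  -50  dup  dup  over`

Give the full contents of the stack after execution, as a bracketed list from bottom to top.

[-50, -50, -50, -50]

9       9
negate  -9
dup     -9 -9
8       -9 -9 8
-1      -9 -9 8 -1
rot     -9 8 -1 -9
+       -9 8 -10
swap    -9 -10 8
+       -9 -2
*       18
drop    (empty)
-50     -50
dup     -50 -50
dup     -50 -50 -50
over    -50 -50 -50 -50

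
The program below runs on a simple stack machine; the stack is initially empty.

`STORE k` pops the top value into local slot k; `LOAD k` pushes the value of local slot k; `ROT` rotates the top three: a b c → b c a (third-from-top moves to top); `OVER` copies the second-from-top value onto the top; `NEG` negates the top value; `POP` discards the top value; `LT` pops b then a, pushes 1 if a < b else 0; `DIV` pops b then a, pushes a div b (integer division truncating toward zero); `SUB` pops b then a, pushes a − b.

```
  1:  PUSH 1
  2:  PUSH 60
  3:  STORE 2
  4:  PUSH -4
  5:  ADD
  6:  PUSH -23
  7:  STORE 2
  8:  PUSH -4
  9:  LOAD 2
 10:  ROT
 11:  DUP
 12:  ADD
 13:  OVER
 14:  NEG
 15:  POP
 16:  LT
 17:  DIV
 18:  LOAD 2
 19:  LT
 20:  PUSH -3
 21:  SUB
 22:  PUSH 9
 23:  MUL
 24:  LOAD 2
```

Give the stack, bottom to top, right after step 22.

PUSH 1   -> 1
PUSH 60  -> 1 60
STORE 2  -> 1
PUSH -4  -> 1 -4
ADD      -> -3
PUSH -23 -> -3 -23
STORE 2  -> -3
PUSH -4  -> -3 -4
LOAD 2   -> -3 -4 -23
ROT      -> -4 -23 -3
DUP      -> -4 -23 -3 -3
ADD      -> -4 -23 -6
OVER     -> -4 -23 -6 -23
NEG      -> -4 -23 -6 23
POP      -> -4 -23 -6
LT       -> -4 1
DIV      -> -4
LOAD 2   -> -4 -23
LT       -> 0
PUSH -3  -> 0 -3
SUB      -> 3
PUSH 9   -> 3 9

[3, 9]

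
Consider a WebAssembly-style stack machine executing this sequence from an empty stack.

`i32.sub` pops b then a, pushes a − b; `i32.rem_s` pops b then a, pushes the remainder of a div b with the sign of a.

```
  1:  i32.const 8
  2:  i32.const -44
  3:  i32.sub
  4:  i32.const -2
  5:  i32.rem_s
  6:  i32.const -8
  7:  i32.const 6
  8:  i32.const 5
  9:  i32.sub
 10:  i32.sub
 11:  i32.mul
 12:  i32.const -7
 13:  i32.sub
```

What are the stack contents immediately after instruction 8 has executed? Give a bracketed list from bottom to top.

i32.const 8    [8]
i32.const -44  [8, -44]
i32.sub        [52]
i32.const -2   [52, -2]
i32.rem_s      [0]
i32.const -8   [0, -8]
i32.const 6    [0, -8, 6]
i32.const 5    [0, -8, 6, 5]

[0, -8, 6, 5]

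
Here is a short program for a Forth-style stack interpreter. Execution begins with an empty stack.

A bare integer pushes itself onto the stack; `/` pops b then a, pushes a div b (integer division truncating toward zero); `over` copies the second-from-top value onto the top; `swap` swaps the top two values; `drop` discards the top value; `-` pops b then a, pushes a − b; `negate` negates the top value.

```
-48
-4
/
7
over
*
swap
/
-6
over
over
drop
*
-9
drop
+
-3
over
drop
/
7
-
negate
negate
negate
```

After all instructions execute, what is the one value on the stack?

-48    → -48
-4     → -48 -4
/      → 12
7      → 12 7
over   → 12 7 12
*      → 12 84
swap   → 84 12
/      → 7
-6     → 7 -6
over   → 7 -6 7
over   → 7 -6 7 -6
drop   → 7 -6 7
*      → 7 -42
-9     → 7 -42 -9
drop   → 7 -42
+      → -35
-3     → -35 -3
over   → -35 -3 -35
drop   → -35 -3
/      → 11
7      → 11 7
-      → 4
negate → -4
negate → 4
negate → -4

-4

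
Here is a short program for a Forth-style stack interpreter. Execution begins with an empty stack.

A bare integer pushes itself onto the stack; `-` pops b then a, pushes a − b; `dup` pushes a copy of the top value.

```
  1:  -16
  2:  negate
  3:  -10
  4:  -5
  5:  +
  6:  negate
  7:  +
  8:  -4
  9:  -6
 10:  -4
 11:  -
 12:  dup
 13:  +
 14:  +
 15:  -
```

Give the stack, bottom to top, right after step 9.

-16     -16
negate  16
-10     16 -10
-5      16 -10 -5
+       16 -15
negate  16 15
+       31
-4      31 -4
-6      31 -4 -6

[31, -4, -6]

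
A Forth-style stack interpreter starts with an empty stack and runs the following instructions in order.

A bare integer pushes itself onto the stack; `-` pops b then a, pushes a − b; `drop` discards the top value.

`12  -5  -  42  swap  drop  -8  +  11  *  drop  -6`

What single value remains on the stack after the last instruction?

12   -> 12
-5   -> 12 -5
-    -> 17
42   -> 17 42
swap -> 42 17
drop -> 42
-8   -> 42 -8
+    -> 34
11   -> 34 11
*    -> 374
drop -> (empty)
-6   -> -6

-6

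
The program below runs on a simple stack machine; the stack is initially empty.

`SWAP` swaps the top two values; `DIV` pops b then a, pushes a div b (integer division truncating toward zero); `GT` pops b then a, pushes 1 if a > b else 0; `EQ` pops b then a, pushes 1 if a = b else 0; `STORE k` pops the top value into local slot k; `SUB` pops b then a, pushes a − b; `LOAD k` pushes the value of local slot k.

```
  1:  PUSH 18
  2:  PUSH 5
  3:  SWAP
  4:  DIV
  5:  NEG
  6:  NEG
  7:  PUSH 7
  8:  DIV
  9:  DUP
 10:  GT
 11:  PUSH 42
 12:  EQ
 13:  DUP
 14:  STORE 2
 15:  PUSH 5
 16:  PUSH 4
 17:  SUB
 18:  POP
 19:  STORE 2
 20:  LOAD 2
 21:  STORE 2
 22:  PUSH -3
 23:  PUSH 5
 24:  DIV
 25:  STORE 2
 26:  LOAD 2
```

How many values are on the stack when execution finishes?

1

PUSH 18 → [18]
PUSH 5  → [18, 5]
SWAP    → [5, 18]
DIV     → [0]
NEG     → [0]
NEG     → [0]
PUSH 7  → [0, 7]
DIV     → [0]
DUP     → [0, 0]
GT      → [0]
PUSH 42 → [0, 42]
EQ      → [0]
DUP     → [0, 0]
STORE 2 → [0]
PUSH 5  → [0, 5]
PUSH 4  → [0, 5, 4]
SUB     → [0, 1]
POP     → [0]
STORE 2 → []
LOAD 2  → [0]
STORE 2 → []
PUSH -3 → [-3]
PUSH 5  → [-3, 5]
DIV     → [0]
STORE 2 → []
LOAD 2  → [0]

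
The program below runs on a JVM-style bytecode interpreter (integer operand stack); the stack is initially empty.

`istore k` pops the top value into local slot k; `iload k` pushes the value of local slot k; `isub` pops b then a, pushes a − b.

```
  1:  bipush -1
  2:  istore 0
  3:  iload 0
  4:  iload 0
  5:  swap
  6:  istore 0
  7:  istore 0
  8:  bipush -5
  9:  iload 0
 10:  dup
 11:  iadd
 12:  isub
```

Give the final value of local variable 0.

-1

bipush -1 -> [-1]
istore 0  -> []
iload 0   -> [-1]
iload 0   -> [-1, -1]
swap      -> [-1, -1]
istore 0  -> [-1]
istore 0  -> []
bipush -5 -> [-5]
iload 0   -> [-5, -1]
dup       -> [-5, -1, -1]
iadd      -> [-5, -2]
isub      -> [-3]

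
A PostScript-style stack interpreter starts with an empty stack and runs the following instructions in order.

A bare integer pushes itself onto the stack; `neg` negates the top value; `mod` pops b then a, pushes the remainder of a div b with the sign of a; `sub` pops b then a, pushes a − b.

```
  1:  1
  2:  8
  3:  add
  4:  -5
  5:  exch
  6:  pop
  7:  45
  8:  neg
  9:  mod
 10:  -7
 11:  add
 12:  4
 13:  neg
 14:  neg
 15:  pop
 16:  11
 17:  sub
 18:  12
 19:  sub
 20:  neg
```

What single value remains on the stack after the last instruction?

1    : [1]
8    : [1, 8]
add  : [9]
-5   : [9, -5]
exch : [-5, 9]
pop  : [-5]
45   : [-5, 45]
neg  : [-5, -45]
mod  : [-5]
-7   : [-5, -7]
add  : [-12]
4    : [-12, 4]
neg  : [-12, -4]
neg  : [-12, 4]
pop  : [-12]
11   : [-12, 11]
sub  : [-23]
12   : [-23, 12]
sub  : [-35]
neg  : [35]

35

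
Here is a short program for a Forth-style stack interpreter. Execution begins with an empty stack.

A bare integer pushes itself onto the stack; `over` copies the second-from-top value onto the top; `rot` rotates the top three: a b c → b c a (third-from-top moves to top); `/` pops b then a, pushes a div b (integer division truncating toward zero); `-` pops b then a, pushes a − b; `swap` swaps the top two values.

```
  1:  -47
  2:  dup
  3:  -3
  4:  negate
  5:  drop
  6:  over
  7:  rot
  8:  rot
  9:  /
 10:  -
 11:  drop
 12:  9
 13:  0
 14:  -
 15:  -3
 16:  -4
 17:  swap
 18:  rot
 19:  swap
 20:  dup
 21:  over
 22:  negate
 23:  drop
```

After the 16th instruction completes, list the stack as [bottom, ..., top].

-47    -> [-47]
dup    -> [-47, -47]
-3     -> [-47, -47, -3]
negate -> [-47, -47, 3]
drop   -> [-47, -47]
over   -> [-47, -47, -47]
rot    -> [-47, -47, -47]
rot    -> [-47, -47, -47]
/      -> [-47, 1]
-      -> [-48]
drop   -> []
9      -> [9]
0      -> [9, 0]
-      -> [9]
-3     -> [9, -3]
-4     -> [9, -3, -4]

[9, -3, -4]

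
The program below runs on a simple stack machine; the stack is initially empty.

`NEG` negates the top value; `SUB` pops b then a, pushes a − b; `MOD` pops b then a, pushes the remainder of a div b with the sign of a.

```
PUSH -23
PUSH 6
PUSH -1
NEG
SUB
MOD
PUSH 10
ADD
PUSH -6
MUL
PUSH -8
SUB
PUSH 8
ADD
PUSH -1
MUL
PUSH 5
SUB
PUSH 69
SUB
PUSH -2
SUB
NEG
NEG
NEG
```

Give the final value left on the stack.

46

PUSH -23 : -23
PUSH 6   : -23 6
PUSH -1  : -23 6 -1
NEG      : -23 6 1
SUB      : -23 5
MOD      : -3
PUSH 10  : -3 10
ADD      : 7
PUSH -6  : 7 -6
MUL      : -42
PUSH -8  : -42 -8
SUB      : -34
PUSH 8   : -34 8
ADD      : -26
PUSH -1  : -26 -1
MUL      : 26
PUSH 5   : 26 5
SUB      : 21
PUSH 69  : 21 69
SUB      : -48
PUSH -2  : -48 -2
SUB      : -46
NEG      : 46
NEG      : -46
NEG      : 46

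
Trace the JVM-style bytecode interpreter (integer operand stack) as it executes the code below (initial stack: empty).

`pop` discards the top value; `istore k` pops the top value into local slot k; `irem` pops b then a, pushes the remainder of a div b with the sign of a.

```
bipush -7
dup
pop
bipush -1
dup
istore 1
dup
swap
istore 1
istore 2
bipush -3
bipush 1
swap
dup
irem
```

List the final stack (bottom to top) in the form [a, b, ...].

bipush -7 → [-7]
dup       → [-7, -7]
pop       → [-7]
bipush -1 → [-7, -1]
dup       → [-7, -1, -1]
istore 1  → [-7, -1]
dup       → [-7, -1, -1]
swap      → [-7, -1, -1]
istore 1  → [-7, -1]
istore 2  → [-7]
bipush -3 → [-7, -3]
bipush 1  → [-7, -3, 1]
swap      → [-7, 1, -3]
dup       → [-7, 1, -3, -3]
irem      → [-7, 1, 0]

[-7, 1, 0]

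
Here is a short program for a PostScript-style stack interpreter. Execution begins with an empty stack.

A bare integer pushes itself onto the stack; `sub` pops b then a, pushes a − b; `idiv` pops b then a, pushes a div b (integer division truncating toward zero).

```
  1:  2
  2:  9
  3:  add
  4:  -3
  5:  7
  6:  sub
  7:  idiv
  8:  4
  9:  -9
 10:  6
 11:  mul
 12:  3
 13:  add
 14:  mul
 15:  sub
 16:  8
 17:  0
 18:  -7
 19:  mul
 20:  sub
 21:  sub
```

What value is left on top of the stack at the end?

2     [2]
9     [2, 9]
add   [11]
-3    [11, -3]
7     [11, -3, 7]
sub   [11, -10]
idiv  [-1]
4     [-1, 4]
-9    [-1, 4, -9]
6     [-1, 4, -9, 6]
mul   [-1, 4, -54]
3     [-1, 4, -54, 3]
add   [-1, 4, -51]
mul   [-1, -204]
sub   [203]
8     [203, 8]
0     [203, 8, 0]
-7    [203, 8, 0, -7]
mul   [203, 8, 0]
sub   [203, 8]
sub   [195]

195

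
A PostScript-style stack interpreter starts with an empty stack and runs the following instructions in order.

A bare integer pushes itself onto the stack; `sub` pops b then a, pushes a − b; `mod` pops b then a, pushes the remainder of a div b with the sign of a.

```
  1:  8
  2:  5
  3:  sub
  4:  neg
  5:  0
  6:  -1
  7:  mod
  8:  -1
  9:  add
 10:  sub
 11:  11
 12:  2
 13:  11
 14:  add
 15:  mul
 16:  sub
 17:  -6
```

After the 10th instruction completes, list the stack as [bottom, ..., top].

8   : 8
5   : 8 5
sub : 3
neg : -3
0   : -3 0
-1  : -3 0 -1
mod : -3 0
-1  : -3 0 -1
add : -3 -1
sub : -2

[-2]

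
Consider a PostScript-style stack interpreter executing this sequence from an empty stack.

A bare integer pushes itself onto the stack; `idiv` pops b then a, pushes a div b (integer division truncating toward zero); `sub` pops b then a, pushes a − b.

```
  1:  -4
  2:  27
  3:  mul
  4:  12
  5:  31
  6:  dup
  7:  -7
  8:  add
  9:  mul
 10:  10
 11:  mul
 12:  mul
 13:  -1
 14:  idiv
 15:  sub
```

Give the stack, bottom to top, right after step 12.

-4  → [-4]
27  → [-4, 27]
mul → [-108]
12  → [-108, 12]
31  → [-108, 12, 31]
dup → [-108, 12, 31, 31]
-7  → [-108, 12, 31, 31, -7]
add → [-108, 12, 31, 24]
mul → [-108, 12, 744]
10  → [-108, 12, 744, 10]
mul → [-108, 12, 7440]
mul → [-108, 89280]

[-108, 89280]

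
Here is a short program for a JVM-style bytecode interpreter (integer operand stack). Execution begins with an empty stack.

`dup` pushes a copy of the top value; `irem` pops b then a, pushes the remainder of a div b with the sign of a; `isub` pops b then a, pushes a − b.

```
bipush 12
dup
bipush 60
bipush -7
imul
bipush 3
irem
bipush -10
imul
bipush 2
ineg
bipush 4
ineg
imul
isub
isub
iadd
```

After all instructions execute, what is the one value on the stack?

bipush 12  → [12]
dup        → [12, 12]
bipush 60  → [12, 12, 60]
bipush -7  → [12, 12, 60, -7]
imul       → [12, 12, -420]
bipush 3   → [12, 12, -420, 3]
irem       → [12, 12, 0]
bipush -10 → [12, 12, 0, -10]
imul       → [12, 12, 0]
bipush 2   → [12, 12, 0, 2]
ineg       → [12, 12, 0, -2]
bipush 4   → [12, 12, 0, -2, 4]
ineg       → [12, 12, 0, -2, -4]
imul       → [12, 12, 0, 8]
isub       → [12, 12, -8]
isub       → [12, 20]
iadd       → [32]

32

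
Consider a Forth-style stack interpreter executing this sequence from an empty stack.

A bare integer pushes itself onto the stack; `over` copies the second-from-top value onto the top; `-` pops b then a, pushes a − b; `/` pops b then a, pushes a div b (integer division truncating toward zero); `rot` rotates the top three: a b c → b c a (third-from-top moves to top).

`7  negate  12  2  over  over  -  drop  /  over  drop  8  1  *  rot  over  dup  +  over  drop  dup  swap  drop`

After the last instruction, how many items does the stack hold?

4

7      -> [7]
negate -> [-7]
12     -> [-7, 12]
2      -> [-7, 12, 2]
over   -> [-7, 12, 2, 12]
over   -> [-7, 12, 2, 12, 2]
-      -> [-7, 12, 2, 10]
drop   -> [-7, 12, 2]
/      -> [-7, 6]
over   -> [-7, 6, -7]
drop   -> [-7, 6]
8      -> [-7, 6, 8]
1      -> [-7, 6, 8, 1]
*      -> [-7, 6, 8]
rot    -> [6, 8, -7]
over   -> [6, 8, -7, 8]
dup    -> [6, 8, -7, 8, 8]
+      -> [6, 8, -7, 16]
over   -> [6, 8, -7, 16, -7]
drop   -> [6, 8, -7, 16]
dup    -> [6, 8, -7, 16, 16]
swap   -> [6, 8, -7, 16, 16]
drop   -> [6, 8, -7, 16]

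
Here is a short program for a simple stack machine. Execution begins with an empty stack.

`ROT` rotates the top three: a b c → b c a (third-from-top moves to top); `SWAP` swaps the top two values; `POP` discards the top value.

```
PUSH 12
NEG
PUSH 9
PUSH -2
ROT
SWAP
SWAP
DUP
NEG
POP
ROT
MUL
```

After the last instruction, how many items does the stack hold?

2

PUSH 12  [12]
NEG      [-12]
PUSH 9   [-12, 9]
PUSH -2  [-12, 9, -2]
ROT      [9, -2, -12]
SWAP     [9, -12, -2]
SWAP     [9, -2, -12]
DUP      [9, -2, -12, -12]
NEG      [9, -2, -12, 12]
POP      [9, -2, -12]
ROT      [-2, -12, 9]
MUL      [-2, -108]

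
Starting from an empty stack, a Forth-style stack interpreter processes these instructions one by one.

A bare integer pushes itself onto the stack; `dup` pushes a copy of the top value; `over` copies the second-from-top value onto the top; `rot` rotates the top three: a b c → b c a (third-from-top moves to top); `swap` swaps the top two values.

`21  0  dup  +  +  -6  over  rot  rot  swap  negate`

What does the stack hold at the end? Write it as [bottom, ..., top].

[21, -6, -21]

21     -> 21
0      -> 21 0
dup    -> 21 0 0
+      -> 21 0
+      -> 21
-6     -> 21 -6
over   -> 21 -6 21
rot    -> -6 21 21
rot    -> 21 21 -6
swap   -> 21 -6 21
negate -> 21 -6 -21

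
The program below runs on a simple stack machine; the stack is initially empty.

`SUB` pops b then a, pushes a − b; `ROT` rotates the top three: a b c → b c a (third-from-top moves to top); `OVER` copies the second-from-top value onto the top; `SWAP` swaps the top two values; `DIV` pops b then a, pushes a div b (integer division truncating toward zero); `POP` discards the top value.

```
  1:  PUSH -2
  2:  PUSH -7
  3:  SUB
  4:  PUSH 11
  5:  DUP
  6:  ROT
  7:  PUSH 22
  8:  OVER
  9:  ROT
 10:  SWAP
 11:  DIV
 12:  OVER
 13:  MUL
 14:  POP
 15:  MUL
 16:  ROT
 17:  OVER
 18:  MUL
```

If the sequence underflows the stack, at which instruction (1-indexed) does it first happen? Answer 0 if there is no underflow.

16

PUSH -2 -> -2
PUSH -7 -> -2 -7
SUB     -> 5
PUSH 11 -> 5 11
DUP     -> 5 11 11
ROT     -> 11 11 5
PUSH 22 -> 11 11 5 22
OVER    -> 11 11 5 22 5
ROT     -> 11 11 22 5 5
SWAP    -> 11 11 22 5 5
DIV     -> 11 11 22 1
OVER    -> 11 11 22 1 22
MUL     -> 11 11 22 22
POP     -> 11 11 22
MUL     -> 11 242
ROT  — needs 3 operands, stack has 2 → underflow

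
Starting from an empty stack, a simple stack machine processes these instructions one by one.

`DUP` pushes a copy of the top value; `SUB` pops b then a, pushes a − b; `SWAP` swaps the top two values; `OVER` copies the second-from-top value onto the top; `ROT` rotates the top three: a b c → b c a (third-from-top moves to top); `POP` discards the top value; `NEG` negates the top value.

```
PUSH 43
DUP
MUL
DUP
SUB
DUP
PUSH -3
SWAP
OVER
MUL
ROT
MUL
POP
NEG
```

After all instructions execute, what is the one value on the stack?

PUSH 43 : [43]
DUP     : [43, 43]
MUL     : [1849]
DUP     : [1849, 1849]
SUB     : [0]
DUP     : [0, 0]
PUSH -3 : [0, 0, -3]
SWAP    : [0, -3, 0]
OVER    : [0, -3, 0, -3]
MUL     : [0, -3, 0]
ROT     : [-3, 0, 0]
MUL     : [-3, 0]
POP     : [-3]
NEG     : [3]

3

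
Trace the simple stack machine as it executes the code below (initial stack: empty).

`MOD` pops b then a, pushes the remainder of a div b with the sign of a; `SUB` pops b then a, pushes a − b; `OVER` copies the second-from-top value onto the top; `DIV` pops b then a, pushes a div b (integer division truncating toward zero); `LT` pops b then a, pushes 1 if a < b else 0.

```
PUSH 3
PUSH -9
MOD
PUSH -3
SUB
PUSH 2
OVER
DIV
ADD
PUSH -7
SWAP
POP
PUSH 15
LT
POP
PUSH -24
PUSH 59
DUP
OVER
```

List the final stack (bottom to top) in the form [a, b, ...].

[-24, 59, 59, 59]

PUSH 3   : 3
PUSH -9  : 3 -9
MOD      : 3
PUSH -3  : 3 -3
SUB      : 6
PUSH 2   : 6 2
OVER     : 6 2 6
DIV      : 6 0
ADD      : 6
PUSH -7  : 6 -7
SWAP     : -7 6
POP      : -7
PUSH 15  : -7 15
LT       : 1
POP      : (empty)
PUSH -24 : -24
PUSH 59  : -24 59
DUP      : -24 59 59
OVER     : -24 59 59 59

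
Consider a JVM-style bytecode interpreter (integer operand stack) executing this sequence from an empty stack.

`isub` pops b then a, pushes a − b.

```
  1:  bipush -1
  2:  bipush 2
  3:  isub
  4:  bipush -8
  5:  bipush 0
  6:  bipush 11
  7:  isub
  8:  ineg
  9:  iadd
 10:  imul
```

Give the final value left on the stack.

bipush -1  [-1]
bipush 2   [-1, 2]
isub       [-3]
bipush -8  [-3, -8]
bipush 0   [-3, -8, 0]
bipush 11  [-3, -8, 0, 11]
isub       [-3, -8, -11]
ineg       [-3, -8, 11]
iadd       [-3, 3]
imul       [-9]

-9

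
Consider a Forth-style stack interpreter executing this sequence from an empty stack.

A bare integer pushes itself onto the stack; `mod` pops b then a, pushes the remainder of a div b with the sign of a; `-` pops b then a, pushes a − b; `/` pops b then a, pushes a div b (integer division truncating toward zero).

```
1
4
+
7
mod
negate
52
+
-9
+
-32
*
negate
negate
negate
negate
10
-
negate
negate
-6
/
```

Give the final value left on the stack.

1      : [1]
4      : [1, 4]
+      : [5]
7      : [5, 7]
mod    : [5]
negate : [-5]
52     : [-5, 52]
+      : [47]
-9     : [47, -9]
+      : [38]
-32    : [38, -32]
*      : [-1216]
negate : [1216]
negate : [-1216]
negate : [1216]
negate : [-1216]
10     : [-1216, 10]
-      : [-1226]
negate : [1226]
negate : [-1226]
-6     : [-1226, -6]
/      : [204]

204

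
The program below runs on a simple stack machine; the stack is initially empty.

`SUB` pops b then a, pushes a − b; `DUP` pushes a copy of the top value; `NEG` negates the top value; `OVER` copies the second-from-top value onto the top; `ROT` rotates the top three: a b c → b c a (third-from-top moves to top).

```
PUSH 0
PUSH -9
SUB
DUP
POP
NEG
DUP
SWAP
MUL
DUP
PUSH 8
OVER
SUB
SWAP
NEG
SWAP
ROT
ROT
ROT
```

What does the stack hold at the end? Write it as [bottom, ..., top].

PUSH 0  : [0]
PUSH -9 : [0, -9]
SUB     : [9]
DUP     : [9, 9]
POP     : [9]
NEG     : [-9]
DUP     : [-9, -9]
SWAP    : [-9, -9]
MUL     : [81]
DUP     : [81, 81]
PUSH 8  : [81, 81, 8]
OVER    : [81, 81, 8, 81]
SUB     : [81, 81, -73]
SWAP    : [81, -73, 81]
NEG     : [81, -73, -81]
SWAP    : [81, -81, -73]
ROT     : [-81, -73, 81]
ROT     : [-73, 81, -81]
ROT     : [81, -81, -73]

[81, -81, -73]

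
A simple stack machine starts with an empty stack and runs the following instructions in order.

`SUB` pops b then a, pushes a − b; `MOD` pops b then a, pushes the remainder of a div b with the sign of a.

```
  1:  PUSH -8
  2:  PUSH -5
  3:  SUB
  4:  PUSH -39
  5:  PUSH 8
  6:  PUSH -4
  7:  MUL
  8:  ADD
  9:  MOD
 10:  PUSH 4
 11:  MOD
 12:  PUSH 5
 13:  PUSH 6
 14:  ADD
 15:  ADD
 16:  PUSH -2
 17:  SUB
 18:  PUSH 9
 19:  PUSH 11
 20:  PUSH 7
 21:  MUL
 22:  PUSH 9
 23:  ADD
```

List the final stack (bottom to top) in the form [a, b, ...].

[10, 9, 86]

PUSH -8   -8
PUSH -5   -8 -5
SUB       -3
PUSH -39  -3 -39
PUSH 8    -3 -39 8
PUSH -4   -3 -39 8 -4
MUL       -3 -39 -32
ADD       -3 -71
MOD       -3
PUSH 4    -3 4
MOD       -3
PUSH 5    -3 5
PUSH 6    -3 5 6
ADD       -3 11
ADD       8
PUSH -2   8 -2
SUB       10
PUSH 9    10 9
PUSH 11   10 9 11
PUSH 7    10 9 11 7
MUL       10 9 77
PUSH 9    10 9 77 9
ADD       10 9 86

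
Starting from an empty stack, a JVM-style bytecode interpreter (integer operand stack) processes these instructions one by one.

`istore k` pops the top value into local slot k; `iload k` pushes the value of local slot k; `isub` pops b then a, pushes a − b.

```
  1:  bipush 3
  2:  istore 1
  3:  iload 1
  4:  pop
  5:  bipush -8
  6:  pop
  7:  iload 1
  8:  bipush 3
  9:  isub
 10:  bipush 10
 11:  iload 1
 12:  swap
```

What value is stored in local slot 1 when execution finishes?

3

bipush 3  -> 3
istore 1  -> (empty)
iload 1   -> 3
pop       -> (empty)
bipush -8 -> -8
pop       -> (empty)
iload 1   -> 3
bipush 3  -> 3 3
isub      -> 0
bipush 10 -> 0 10
iload 1   -> 0 10 3
swap      -> 0 3 10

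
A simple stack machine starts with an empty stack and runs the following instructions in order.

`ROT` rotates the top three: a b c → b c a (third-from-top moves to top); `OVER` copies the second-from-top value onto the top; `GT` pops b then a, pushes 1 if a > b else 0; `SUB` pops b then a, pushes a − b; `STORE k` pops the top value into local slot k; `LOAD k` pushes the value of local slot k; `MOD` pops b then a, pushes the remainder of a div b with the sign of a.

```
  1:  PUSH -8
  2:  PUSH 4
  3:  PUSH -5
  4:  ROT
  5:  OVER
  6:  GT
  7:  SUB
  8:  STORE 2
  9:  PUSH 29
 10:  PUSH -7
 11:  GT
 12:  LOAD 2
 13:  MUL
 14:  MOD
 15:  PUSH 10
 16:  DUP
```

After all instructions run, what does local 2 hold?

-5

PUSH -8 : [-8]
PUSH 4  : [-8, 4]
PUSH -5 : [-8, 4, -5]
ROT     : [4, -5, -8]
OVER    : [4, -5, -8, -5]
GT      : [4, -5, 0]
SUB     : [4, -5]
STORE 2 : [4]
PUSH 29 : [4, 29]
PUSH -7 : [4, 29, -7]
GT      : [4, 1]
LOAD 2  : [4, 1, -5]
MUL     : [4, -5]
MOD     : [4]
PUSH 10 : [4, 10]
DUP     : [4, 10, 10]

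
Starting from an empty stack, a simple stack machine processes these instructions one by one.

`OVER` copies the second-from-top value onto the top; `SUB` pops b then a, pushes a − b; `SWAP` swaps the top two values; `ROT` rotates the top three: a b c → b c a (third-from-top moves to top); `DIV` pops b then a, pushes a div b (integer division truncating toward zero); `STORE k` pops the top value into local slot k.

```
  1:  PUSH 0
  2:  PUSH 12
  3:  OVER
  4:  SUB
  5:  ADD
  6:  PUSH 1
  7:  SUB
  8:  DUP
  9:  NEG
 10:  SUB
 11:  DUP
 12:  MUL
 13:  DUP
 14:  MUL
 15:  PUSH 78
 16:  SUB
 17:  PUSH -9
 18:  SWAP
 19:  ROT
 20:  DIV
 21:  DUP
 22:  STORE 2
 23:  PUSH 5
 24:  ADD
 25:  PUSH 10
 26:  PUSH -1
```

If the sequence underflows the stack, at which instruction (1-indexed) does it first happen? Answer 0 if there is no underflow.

19

PUSH 0  : 0
PUSH 12 : 0 12
OVER    : 0 12 0
SUB     : 0 12
ADD     : 12
PUSH 1  : 12 1
SUB     : 11
DUP     : 11 11
NEG     : 11 -11
SUB     : 22
DUP     : 22 22
MUL     : 484
DUP     : 484 484
MUL     : 234256
PUSH 78 : 234256 78
SUB     : 234178
PUSH -9 : 234178 -9
SWAP    : -9 234178
ROT  — needs 3 operands, stack has 2 → underflow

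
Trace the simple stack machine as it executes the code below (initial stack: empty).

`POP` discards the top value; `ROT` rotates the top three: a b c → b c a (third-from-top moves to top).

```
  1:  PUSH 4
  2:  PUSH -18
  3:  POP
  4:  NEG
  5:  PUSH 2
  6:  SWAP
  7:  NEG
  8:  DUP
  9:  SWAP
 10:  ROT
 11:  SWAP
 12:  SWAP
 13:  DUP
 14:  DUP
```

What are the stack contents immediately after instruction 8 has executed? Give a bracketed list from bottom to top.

PUSH 4   -> [4]
PUSH -18 -> [4, -18]
POP      -> [4]
NEG      -> [-4]
PUSH 2   -> [-4, 2]
SWAP     -> [2, -4]
NEG      -> [2, 4]
DUP      -> [2, 4, 4]

[2, 4, 4]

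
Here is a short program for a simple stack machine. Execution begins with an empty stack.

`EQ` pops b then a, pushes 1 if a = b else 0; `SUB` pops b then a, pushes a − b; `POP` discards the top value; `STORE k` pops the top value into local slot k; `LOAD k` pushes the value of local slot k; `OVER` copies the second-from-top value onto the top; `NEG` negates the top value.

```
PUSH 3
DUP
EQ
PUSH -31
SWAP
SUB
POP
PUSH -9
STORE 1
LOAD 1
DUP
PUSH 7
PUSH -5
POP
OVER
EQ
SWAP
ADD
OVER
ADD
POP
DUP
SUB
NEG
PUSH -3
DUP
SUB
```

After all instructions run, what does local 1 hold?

-9

PUSH 3   → [3]
DUP      → [3, 3]
EQ       → [1]
PUSH -31 → [1, -31]
SWAP     → [-31, 1]
SUB      → [-32]
POP      → []
PUSH -9  → [-9]
STORE 1  → []
LOAD 1   → [-9]
DUP      → [-9, -9]
PUSH 7   → [-9, -9, 7]
PUSH -5  → [-9, -9, 7, -5]
POP      → [-9, -9, 7]
OVER     → [-9, -9, 7, -9]
EQ       → [-9, -9, 0]
SWAP     → [-9, 0, -9]
ADD      → [-9, -9]
OVER     → [-9, -9, -9]
ADD      → [-9, -18]
POP      → [-9]
DUP      → [-9, -9]
SUB      → [0]
NEG      → [0]
PUSH -3  → [0, -3]
DUP      → [0, -3, -3]
SUB      → [0, 0]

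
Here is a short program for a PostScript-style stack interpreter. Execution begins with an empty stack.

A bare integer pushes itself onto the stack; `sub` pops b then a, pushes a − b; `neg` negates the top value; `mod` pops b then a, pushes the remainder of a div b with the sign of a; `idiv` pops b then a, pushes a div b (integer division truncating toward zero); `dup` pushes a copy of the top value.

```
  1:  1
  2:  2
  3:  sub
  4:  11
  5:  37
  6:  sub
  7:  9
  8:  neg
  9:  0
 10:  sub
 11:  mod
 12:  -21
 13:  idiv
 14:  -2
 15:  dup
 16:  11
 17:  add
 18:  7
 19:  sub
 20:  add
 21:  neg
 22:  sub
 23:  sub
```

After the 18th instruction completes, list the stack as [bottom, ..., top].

[-1, 0, -2, 9, 7]

1    -> [1]
2    -> [1, 2]
sub  -> [-1]
11   -> [-1, 11]
37   -> [-1, 11, 37]
sub  -> [-1, -26]
9    -> [-1, -26, 9]
neg  -> [-1, -26, -9]
0    -> [-1, -26, -9, 0]
sub  -> [-1, -26, -9]
mod  -> [-1, -8]
-21  -> [-1, -8, -21]
idiv -> [-1, 0]
-2   -> [-1, 0, -2]
dup  -> [-1, 0, -2, -2]
11   -> [-1, 0, -2, -2, 11]
add  -> [-1, 0, -2, 9]
7    -> [-1, 0, -2, 9, 7]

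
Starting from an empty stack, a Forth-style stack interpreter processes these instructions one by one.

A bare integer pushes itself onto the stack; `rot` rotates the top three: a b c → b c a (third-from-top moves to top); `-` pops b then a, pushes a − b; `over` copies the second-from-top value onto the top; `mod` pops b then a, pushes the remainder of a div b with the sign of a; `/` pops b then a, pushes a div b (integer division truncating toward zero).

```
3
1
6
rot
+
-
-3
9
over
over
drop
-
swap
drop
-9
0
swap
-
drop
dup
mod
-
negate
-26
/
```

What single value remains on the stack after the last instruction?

3       3
1       3 1
6       3 1 6
rot     1 6 3
+       1 9
-       -8
-3      -8 -3
9       -8 -3 9
over    -8 -3 9 -3
over    -8 -3 9 -3 9
drop    -8 -3 9 -3
-       -8 -3 12
swap    -8 12 -3
drop    -8 12
-9      -8 12 -9
0       -8 12 -9 0
swap    -8 12 0 -9
-       -8 12 9
drop    -8 12
dup     -8 12 12
mod     -8 0
-       -8
negate  8
-26     8 -26
/       0

0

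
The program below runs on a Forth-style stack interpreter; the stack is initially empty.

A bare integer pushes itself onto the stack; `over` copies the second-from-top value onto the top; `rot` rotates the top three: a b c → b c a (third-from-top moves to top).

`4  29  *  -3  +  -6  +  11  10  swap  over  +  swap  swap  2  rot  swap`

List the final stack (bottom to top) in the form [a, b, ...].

[107, 21, 10, 2]

4    -> 4
29   -> 4 29
*    -> 116
-3   -> 116 -3
+    -> 113
-6   -> 113 -6
+    -> 107
11   -> 107 11
10   -> 107 11 10
swap -> 107 10 11
over -> 107 10 11 10
+    -> 107 10 21
swap -> 107 21 10
swap -> 107 10 21
2    -> 107 10 21 2
rot  -> 107 21 2 10
swap -> 107 21 10 2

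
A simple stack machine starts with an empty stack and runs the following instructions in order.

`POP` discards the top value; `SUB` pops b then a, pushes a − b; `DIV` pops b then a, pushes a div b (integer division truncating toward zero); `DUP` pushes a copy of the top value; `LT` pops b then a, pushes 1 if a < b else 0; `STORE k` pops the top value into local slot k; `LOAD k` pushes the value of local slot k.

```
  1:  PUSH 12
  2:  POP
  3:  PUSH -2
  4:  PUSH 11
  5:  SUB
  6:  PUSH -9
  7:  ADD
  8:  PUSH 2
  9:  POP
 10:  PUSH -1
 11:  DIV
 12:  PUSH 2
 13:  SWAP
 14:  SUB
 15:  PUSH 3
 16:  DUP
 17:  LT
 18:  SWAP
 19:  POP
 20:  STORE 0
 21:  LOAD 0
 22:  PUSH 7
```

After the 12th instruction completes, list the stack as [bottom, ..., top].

[22, 2]

PUSH 12 → [12]
POP     → []
PUSH -2 → [-2]
PUSH 11 → [-2, 11]
SUB     → [-13]
PUSH -9 → [-13, -9]
ADD     → [-22]
PUSH 2  → [-22, 2]
POP     → [-22]
PUSH -1 → [-22, -1]
DIV     → [22]
PUSH 2  → [22, 2]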